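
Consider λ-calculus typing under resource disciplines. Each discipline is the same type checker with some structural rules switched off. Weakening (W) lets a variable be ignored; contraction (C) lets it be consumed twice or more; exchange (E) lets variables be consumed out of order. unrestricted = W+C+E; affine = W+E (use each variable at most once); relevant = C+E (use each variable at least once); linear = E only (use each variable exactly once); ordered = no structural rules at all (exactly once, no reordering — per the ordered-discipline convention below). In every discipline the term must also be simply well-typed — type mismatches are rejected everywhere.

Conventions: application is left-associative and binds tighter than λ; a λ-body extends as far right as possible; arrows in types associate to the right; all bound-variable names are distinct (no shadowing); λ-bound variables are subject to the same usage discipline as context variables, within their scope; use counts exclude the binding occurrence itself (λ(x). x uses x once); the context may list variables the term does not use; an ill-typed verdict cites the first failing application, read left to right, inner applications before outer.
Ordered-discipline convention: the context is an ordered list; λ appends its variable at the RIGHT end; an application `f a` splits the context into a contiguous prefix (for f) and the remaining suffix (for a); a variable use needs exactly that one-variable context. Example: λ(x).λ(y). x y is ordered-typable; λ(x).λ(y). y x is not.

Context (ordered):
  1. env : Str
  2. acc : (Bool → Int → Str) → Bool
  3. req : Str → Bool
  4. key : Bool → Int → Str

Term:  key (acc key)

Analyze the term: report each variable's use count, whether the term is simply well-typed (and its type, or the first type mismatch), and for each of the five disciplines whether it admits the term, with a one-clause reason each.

counts: env ×0, acc ×1, req ×0, key ×2
order of uses: key, acc, key
typing: the term checks, with type Int → Str
ordered: ✗ — key ×2 used more than once (contraction); unused: env, req — weakening required
linear: ✗ — key ×2 used more than once (contraction); unused: env, req — weakening required
affine: ✗ — key ×2 used more than once (contraction)
relevant: ✗ — unused: env, req — weakening required
unrestricted: ✓ — simply typable at Int → Str; W, C, E all held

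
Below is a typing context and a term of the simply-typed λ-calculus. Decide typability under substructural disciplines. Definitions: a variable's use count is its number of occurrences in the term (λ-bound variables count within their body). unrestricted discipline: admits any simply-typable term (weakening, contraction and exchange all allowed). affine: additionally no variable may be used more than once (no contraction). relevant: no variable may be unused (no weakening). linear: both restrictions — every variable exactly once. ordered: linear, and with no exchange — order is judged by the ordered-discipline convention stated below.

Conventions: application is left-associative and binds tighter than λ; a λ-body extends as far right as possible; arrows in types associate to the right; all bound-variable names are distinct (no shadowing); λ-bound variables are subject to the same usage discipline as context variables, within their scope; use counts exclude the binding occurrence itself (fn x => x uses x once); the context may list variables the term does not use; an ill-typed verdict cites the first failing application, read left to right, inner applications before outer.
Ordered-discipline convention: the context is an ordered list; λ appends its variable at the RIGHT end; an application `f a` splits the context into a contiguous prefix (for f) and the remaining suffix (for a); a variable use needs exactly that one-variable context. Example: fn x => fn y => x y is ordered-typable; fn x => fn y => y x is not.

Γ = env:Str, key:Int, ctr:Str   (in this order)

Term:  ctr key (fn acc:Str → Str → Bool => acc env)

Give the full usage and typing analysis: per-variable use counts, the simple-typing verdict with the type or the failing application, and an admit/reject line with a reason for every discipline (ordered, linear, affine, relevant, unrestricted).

counts: env=1; key=1; ctr=1; acc (λ-bound)=1
use order (left to right): ctr, key, acc, env
typing: ill-typed: non-arrow in function slot: Str
ordered: ✗, the type mismatch rejects it
linear: ✗, not simply typable
affine: ✗, fails simple typing
relevant: ✗, a type mismatch blocks all five
unrestricted: ✗, the type mismatch rejects it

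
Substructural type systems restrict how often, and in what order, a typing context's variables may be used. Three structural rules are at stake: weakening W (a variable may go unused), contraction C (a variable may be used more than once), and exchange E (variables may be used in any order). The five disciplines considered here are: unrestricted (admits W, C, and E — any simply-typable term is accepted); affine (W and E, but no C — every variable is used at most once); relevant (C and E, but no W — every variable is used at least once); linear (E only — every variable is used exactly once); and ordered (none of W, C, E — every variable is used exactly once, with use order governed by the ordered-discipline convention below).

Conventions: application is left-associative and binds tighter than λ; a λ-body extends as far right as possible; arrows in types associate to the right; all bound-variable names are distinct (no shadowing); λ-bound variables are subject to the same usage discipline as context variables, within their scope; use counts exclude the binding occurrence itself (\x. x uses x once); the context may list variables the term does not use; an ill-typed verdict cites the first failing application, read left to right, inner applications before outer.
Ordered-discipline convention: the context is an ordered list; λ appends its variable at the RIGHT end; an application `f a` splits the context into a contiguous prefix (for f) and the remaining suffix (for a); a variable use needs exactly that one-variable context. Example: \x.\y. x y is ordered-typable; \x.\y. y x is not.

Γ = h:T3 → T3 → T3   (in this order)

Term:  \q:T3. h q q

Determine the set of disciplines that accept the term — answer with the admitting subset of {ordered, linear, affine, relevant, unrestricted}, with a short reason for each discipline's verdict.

accepted by: relevant, unrestricted
variable uses: h: 1, q (λ-bound): 2
left-to-right use order: h, q, q
typing: well-typed at T3 → T3
ordered: ✗, needs contraction — q ×2
linear: ✗, needs contraction — q ×2
affine: ✗, needs contraction — q ×2
relevant: ✓, every one of h, q appears
unrestricted: ✓, well-typed at T3 → T3; no restrictions here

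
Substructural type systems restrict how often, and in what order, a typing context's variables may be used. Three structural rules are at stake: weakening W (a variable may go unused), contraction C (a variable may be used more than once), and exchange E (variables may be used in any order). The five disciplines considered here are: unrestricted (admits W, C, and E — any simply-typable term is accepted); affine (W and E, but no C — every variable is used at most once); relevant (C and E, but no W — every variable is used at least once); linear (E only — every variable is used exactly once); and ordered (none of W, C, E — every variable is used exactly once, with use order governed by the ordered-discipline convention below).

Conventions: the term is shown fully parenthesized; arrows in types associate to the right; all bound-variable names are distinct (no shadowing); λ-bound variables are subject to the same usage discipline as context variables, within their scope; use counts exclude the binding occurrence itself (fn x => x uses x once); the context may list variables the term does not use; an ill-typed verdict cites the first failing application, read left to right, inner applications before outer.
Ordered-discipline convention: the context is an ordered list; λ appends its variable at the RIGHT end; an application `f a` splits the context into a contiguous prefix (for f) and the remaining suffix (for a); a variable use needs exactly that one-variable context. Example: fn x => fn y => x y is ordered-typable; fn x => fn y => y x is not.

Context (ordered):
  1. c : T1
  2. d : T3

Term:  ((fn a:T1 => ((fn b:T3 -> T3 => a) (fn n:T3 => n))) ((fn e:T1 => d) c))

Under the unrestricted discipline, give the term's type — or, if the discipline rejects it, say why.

not well-typed under unrestricted — a type mismatch blocks all five
usage: c: 1×; d: 1×; a (λ-bound): 1×; b (λ-bound): 0×; n (λ-bound): 1×; e (λ-bound): 0×
use order (left to right): a, n, d, c
typing: ill-typed: a function awaiting T1 gets T3
per-discipline verdicts: ordered ✗, linear ✗, affine ✗, relevant ✗, unrestricted ✗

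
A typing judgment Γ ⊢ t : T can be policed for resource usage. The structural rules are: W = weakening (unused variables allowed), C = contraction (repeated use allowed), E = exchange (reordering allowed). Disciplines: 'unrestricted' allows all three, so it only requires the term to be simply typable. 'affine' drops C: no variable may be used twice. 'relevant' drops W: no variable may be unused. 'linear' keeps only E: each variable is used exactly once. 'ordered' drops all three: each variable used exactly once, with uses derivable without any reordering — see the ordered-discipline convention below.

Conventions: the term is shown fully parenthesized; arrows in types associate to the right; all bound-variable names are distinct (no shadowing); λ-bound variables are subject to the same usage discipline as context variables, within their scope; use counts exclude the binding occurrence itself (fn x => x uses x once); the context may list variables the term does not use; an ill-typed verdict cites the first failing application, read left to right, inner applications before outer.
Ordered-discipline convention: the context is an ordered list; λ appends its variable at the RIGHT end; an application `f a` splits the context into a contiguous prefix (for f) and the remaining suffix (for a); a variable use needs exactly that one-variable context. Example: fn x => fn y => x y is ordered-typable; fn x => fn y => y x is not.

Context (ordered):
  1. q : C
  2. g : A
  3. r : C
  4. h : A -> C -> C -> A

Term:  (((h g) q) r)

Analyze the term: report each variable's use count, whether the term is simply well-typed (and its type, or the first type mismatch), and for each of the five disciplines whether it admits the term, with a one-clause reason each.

counts: q: 1×, g: 1×, r: 1×, h: 1×
use order (left to right): h, g, q, r
typing: the term checks, with type A
ordered ✗ (needs exchange: uses follow h, g, q, r)
linear ✓ (exactly-once usage across q, g, r, h)
affine ✓ (q, g, r, h: no repeats, contraction unneeded)
relevant ✓ (q, g, r, h: all used, weakening unneeded)
unrestricted ✓ (typability at A is all that's needed)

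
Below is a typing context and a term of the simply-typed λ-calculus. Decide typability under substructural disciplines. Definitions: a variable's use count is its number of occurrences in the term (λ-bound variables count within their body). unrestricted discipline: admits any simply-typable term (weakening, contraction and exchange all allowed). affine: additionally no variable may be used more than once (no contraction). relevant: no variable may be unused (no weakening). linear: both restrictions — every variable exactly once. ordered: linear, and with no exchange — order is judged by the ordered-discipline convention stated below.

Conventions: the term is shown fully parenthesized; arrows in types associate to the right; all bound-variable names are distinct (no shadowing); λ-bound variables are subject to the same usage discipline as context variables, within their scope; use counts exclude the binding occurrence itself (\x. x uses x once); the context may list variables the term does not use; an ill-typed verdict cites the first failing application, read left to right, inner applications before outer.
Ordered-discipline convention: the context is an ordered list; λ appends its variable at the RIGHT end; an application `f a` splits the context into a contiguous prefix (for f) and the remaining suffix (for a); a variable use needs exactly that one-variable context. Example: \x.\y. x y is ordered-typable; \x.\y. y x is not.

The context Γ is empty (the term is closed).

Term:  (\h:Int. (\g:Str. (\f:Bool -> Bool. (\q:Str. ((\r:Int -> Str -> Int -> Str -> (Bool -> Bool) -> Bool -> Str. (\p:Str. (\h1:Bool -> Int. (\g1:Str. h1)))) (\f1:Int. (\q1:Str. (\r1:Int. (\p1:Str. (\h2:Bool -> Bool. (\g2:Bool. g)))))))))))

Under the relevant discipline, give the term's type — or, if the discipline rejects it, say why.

not well-typed under relevant — unused: h, f, q, r, p, g1, f1, q1, r1, p1, h2, g2 — weakening required
variable uses: h (λ-bound)=0, g (λ-bound)=1, f (λ-bound)=0, q (λ-bound)=0, r (λ-bound)=0, p (λ-bound)=0, h1 (λ-bound)=1, g1 (λ-bound)=0, f1 (λ-bound)=0, q1 (λ-bound)=0, r1 (λ-bound)=0, p1 (λ-bound)=0, h2 (λ-bound)=0, g2 (λ-bound)=0
uses in reading order: h1, g
typing: well-typed — term : Int -> Str -> (Bool -> Bool) -> Str -> Str -> (Bool -> Int) -> Str -> Bool -> Int
all disciplines: ordered ✗, linear ✗, affine ✓, relevant ✗, unrestricted ✓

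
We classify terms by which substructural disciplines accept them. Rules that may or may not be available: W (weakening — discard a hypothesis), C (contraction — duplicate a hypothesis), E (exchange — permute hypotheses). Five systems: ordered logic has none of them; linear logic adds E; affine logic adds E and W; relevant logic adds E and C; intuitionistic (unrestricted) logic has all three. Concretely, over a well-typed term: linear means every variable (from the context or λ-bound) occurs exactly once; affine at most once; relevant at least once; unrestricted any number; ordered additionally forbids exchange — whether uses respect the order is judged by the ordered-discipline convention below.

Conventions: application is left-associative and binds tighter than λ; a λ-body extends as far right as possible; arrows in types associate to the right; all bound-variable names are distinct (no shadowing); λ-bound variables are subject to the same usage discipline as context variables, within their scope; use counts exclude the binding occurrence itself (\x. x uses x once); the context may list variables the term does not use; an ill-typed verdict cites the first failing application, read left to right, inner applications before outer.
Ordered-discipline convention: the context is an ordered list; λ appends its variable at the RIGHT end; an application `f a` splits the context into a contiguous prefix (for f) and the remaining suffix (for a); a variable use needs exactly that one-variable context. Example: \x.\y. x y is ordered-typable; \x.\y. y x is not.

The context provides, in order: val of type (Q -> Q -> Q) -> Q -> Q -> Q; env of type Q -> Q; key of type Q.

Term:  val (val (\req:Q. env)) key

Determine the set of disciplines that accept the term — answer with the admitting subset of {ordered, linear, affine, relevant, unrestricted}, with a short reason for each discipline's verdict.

admitting disciplines: unrestricted
variable uses: val=2, env=1, key=1, req (λ-bound)=0
left-to-right use order: val, val, env, key
typing: well-typed — term : Q -> Q
ordered ✗ (val ×2 used more than once (contraction); unused: req — weakening required)
linear ✗ (val ×2 used more than once (contraction); unused: req — weakening required)
affine ✗ (val ×2 used more than once (contraction))
relevant ✗ (unused: req — weakening required)
unrestricted ✓ (well-typed at Q -> Q; no restrictions here)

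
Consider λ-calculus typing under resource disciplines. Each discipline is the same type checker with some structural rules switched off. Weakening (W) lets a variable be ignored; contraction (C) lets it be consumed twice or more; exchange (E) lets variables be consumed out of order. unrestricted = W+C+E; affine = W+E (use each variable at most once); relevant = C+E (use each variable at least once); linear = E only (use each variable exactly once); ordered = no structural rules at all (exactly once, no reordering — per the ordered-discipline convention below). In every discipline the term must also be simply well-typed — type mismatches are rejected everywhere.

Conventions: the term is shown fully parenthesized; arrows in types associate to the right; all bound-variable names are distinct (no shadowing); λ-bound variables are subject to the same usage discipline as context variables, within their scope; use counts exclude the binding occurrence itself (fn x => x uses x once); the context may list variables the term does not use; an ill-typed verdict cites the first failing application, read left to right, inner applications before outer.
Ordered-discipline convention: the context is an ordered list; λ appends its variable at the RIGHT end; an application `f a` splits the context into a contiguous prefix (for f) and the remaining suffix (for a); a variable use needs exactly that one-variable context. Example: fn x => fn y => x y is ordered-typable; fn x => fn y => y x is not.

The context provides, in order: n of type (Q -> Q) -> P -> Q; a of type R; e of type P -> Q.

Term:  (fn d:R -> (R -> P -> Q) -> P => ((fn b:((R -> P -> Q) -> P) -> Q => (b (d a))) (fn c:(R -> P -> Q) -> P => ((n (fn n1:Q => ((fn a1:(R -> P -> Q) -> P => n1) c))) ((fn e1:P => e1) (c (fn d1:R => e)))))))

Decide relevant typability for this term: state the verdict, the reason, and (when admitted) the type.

no — needs weakening: a1, d1 unused
variable uses: n=1, a=1, e=1, d (λ-bound)=1, b (λ-bound)=1, c (λ-bound)=2, n1 (λ-bound)=1, a1 (λ-bound)=0, e1 (λ-bound)=1, d1 (λ-bound)=0
left-to-right use order: b, d, a, n, n1, c, e1, c, e
typing: the term checks, with type (R -> (R -> P -> Q) -> P) -> Q
all disciplines: ordered ✗ · linear ✗ · affine ✗ · relevant ✗ · unrestricted ✓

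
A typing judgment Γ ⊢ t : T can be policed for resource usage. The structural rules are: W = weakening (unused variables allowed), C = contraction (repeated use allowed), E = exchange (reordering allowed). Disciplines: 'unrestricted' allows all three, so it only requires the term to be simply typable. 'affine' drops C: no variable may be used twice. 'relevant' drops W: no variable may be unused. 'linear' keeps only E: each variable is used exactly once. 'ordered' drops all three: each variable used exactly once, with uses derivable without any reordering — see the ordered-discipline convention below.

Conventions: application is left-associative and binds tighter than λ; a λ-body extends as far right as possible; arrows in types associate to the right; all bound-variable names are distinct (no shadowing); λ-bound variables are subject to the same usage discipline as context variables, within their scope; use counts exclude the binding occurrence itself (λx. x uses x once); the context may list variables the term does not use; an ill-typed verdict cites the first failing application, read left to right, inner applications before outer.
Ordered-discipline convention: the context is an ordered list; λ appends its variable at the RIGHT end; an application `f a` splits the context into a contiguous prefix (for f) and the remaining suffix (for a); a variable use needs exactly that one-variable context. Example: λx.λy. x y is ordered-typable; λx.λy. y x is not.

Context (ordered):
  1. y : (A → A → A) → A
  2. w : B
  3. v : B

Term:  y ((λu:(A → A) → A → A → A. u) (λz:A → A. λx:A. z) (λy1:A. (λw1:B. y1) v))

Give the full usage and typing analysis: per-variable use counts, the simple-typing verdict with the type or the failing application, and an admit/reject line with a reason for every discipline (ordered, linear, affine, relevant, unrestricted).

usage: y ×1; w ×0; v ×1; u (λ-bound) ×1; z (λ-bound) ×1; x (λ-bound) ×0; y1 (λ-bound) ×1; w1 (λ-bound) ×0
order of uses: y, u, z, y1, v
typing: well-typed at A
ordered: ✗, needs weakening: w, x, w1 unused
linear: ✗, needs weakening: w, x, w1 unused
affine: ✓, no duplicate uses among y, w, v, u, z, x, y1, w1
relevant: ✗, needs weakening: w, x, w1 unused
unrestricted: ✓, type-checks (A) and nothing is barred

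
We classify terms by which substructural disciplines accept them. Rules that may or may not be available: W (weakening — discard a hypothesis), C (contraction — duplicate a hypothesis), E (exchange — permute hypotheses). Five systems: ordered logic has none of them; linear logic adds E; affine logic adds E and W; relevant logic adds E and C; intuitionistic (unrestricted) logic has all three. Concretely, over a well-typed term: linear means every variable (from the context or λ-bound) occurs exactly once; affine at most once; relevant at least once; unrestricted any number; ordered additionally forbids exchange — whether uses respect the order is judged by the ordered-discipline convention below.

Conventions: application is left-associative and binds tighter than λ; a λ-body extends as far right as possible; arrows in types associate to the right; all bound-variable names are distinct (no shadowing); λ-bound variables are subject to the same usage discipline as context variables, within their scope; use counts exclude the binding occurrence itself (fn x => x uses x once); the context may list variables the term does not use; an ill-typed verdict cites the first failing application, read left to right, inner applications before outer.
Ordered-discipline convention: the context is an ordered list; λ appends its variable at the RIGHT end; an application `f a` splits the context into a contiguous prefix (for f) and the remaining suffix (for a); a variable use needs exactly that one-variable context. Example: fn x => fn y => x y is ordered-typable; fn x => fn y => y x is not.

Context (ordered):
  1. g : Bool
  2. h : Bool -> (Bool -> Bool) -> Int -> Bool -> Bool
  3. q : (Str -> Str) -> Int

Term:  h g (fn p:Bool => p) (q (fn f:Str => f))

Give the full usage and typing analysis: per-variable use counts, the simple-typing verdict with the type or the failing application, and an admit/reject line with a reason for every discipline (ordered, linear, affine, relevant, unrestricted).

use counts: g=1; h=1; q=1; p (bound)=1; f (bound)=1
use order (left to right): h, g, p, q, f
typing: ✓ — Bool -> Bool
ordered: ✗ — no ordered split (uses run h, g, p, q, f)
linear: ✓ — each of g, h, q, p, f used exactly once
affine: ✓ — none of g, h, q, p, f used more than once
relevant: ✓ — at least one use each (g, h, q, p, f)
unrestricted: ✓ — type-checks (Bool -> Bool) and nothing is barred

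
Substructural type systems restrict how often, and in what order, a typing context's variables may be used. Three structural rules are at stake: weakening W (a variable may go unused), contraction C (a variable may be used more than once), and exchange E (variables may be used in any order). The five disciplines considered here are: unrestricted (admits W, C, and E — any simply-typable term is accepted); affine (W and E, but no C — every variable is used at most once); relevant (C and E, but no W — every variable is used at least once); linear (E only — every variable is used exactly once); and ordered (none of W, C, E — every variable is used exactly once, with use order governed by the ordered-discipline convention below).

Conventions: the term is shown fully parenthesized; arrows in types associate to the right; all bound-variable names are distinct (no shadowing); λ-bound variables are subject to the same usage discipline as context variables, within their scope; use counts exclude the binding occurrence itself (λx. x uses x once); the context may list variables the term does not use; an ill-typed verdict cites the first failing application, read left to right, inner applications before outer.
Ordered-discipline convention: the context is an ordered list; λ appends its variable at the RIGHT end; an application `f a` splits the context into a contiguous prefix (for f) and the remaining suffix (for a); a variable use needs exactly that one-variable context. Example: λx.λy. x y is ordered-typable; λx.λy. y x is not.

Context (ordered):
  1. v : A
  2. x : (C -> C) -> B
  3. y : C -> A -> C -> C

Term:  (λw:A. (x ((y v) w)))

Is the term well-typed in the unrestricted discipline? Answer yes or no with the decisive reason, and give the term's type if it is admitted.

no — the type mismatch rejects it
counts: v: 1; x: 1; y: 1; w (λ-bound): 1
left-to-right use order: x, y, v, w
typing: ill-typed: argument of type A where C is required
per-discipline verdicts: ordered ✗, linear ✗, affine ✗, relevant ✗, unrestricted ✗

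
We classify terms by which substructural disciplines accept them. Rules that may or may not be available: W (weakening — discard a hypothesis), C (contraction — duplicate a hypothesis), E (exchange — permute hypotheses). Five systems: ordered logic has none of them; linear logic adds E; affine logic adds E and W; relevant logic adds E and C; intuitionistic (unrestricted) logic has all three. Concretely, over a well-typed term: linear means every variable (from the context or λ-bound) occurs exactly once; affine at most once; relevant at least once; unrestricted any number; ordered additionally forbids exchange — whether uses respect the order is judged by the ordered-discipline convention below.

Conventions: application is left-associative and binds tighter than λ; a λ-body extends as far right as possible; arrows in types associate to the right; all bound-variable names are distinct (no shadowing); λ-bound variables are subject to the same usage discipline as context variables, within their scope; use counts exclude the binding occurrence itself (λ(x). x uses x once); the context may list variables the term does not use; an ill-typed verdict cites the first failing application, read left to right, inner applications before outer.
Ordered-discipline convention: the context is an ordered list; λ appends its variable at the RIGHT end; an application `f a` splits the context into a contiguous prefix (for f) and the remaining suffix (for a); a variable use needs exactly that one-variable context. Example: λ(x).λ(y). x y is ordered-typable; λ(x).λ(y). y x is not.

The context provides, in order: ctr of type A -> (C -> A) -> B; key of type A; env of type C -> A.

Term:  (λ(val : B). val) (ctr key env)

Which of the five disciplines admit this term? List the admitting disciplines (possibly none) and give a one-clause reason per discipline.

accepted by: ordered, linear, affine, relevant, unrestricted
counts: ctr: 1, key: 1, env: 1, val (λ-bound): 1
left-to-right use order: val, ctr, key, env
typing: the term checks, with type B
ordered: ✓, ctr, key, env, val once each; derivable with no W/C/E
linear: ✓, ctr, key, env, val: one use apiece
affine: ✓, none of ctr, key, env, val used more than once
relevant: ✓, ctr, key, env, val: all used, weakening unneeded
unrestricted: ✓, simply typable at B; W, C, E all held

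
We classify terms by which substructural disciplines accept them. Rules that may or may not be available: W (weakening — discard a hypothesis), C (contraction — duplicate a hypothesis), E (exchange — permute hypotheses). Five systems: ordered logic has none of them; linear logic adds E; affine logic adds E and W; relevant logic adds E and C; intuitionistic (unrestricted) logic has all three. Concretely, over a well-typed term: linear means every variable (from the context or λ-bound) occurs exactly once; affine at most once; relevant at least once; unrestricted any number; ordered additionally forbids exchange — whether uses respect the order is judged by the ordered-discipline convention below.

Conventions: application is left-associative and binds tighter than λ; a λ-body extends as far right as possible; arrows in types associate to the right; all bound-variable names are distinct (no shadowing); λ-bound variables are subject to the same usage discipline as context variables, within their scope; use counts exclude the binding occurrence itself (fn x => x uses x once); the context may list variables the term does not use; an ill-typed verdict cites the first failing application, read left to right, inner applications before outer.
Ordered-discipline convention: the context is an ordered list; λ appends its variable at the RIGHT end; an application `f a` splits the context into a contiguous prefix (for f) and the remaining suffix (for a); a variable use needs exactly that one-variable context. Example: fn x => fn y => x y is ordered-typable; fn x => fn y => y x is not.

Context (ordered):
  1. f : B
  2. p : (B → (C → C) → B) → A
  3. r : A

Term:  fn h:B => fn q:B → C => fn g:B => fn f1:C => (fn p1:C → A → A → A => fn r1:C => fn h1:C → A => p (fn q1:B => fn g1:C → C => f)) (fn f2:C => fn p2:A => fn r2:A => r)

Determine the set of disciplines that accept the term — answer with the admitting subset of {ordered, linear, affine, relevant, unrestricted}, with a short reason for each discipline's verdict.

admitting disciplines: affine, unrestricted
counts: f: 1×, p: 1×, r: 1×, h (λ-bound): 0×, q (λ-bound): 0×, g (λ-bound): 0×, f1 (λ-bound): 0×, p1 (λ-bound): 0×, r1 (λ-bound): 0×, h1 (λ-bound): 0×, q1 (λ-bound): 0×, g1 (λ-bound): 0×, f2 (λ-bound): 0×, p2 (λ-bound): 0×, r2 (λ-bound): 0×
use order (left to right): p, f, r
typing: the term checks, with type B → (B → C) → B → C → C → (C → A) → A
ordered: ✗ — h, q, g, f1, p1, r1, h1, q1, g1, f2, p2, r2 never used (weakening)
linear: ✗ — h, q, g, f1, p1, r1, h1, q1, g1, f2, p2, r2 never used (weakening)
affine: ✓ — none of f, p, r, h, q, g, f1, p1, r1, h1, q1, g1, f2, p2, r2 used more than once
relevant: ✗ — h, q, g, f1, p1, r1, h1, q1, g1, f2, p2, r2 never used (weakening)
unrestricted: ✓ — typability at B → (B → C) → B → C → C → (C → A) → A is all that's needed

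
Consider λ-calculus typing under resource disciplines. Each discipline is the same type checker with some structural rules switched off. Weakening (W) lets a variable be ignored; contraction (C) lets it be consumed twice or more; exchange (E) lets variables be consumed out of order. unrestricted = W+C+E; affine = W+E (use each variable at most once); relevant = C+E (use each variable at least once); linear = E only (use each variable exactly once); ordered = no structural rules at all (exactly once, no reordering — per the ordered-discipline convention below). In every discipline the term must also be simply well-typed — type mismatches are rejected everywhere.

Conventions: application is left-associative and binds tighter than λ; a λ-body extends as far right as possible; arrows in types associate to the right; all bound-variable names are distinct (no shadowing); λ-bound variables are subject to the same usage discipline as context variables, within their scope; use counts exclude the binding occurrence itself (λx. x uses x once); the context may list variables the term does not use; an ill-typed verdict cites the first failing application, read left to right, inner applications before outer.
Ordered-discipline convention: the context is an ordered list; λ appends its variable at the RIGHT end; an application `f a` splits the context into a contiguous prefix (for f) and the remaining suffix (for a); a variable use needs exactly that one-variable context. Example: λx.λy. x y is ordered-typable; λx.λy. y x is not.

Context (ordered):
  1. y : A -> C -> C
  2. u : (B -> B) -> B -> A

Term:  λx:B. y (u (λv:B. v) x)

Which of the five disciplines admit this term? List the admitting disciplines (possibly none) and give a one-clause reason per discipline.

admitted in: ordered, linear, affine, relevant, unrestricted
counts: y=1; u=1; x (λ-bound)=1; v (λ-bound)=1
left-to-right use order: y, u, v, x
typing: the term checks, with type B -> C -> C
ordered ✓ (y, u, x, v once each; derivable with no W/C/E)
linear ✓ (each of y, u, x, v used exactly once)
affine ✓ (none of y, u, x, v used more than once)
relevant ✓ (none of y, u, x, v goes unused)
unrestricted ✓ (type-checks (B -> C -> C) and nothing is barred)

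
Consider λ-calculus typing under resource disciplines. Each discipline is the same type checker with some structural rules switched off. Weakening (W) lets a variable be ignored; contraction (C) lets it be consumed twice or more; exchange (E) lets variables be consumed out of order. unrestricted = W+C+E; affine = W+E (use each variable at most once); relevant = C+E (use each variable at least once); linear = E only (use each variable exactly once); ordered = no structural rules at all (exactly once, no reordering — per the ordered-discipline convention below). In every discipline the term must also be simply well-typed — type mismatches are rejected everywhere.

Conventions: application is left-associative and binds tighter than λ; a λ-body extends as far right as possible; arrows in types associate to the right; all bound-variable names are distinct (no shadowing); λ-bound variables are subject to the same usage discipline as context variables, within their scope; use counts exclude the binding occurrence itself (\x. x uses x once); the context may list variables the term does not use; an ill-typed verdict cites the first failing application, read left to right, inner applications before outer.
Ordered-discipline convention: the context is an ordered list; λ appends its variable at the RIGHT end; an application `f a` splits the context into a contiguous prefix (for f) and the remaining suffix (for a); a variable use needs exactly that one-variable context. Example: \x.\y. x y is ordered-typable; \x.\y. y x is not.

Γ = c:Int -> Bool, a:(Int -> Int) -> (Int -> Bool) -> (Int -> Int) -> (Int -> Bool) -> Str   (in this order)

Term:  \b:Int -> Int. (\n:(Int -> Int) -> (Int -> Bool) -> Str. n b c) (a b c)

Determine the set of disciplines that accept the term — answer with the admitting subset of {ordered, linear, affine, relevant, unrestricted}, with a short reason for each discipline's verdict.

admitted by: relevant, unrestricted
usage: c: 2×; a: 1×; b (λ-bound): 2×; n (λ-bound): 1×
left-to-right use order: n, b, c, a, b, c
typing: well-typed — term : (Int -> Int) -> Str
ordered: ✗, repeated use of c ×2, b ×2
linear: ✗, repeated use of c ×2, b ×2
affine: ✗, repeated use of c ×2, b ×2
relevant: ✓, none of c, a, b, n goes unused
unrestricted: ✓, type-checks ((Int -> Int) -> Str) and nothing is barred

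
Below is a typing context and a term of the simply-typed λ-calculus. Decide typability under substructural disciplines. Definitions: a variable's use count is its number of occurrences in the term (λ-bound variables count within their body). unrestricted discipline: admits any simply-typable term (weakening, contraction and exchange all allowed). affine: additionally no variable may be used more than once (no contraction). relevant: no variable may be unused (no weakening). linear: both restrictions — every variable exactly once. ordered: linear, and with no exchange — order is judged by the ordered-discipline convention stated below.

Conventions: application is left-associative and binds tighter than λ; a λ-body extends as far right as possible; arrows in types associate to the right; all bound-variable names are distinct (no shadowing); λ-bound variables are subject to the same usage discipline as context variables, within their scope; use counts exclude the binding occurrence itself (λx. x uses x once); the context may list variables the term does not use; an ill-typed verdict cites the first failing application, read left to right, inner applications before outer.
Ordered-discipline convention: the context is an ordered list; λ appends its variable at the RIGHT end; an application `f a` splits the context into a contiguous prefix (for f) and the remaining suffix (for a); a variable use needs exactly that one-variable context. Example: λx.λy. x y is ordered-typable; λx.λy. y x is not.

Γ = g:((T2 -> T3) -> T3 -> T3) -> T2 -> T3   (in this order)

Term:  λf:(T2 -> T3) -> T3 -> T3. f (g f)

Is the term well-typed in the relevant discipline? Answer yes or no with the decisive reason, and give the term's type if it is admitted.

yes — g, f: all used, weakening unneeded; term : ((T2 -> T3) -> T3 -> T3) -> T3 -> T3
variable uses: g=1; f [bound]=2
order of uses: f, g, f
typing: well-typed at ((T2 -> T3) -> T3 -> T3) -> T3 -> T3
all disciplines: ordered ✗ | linear ✗ | affine ✗ | relevant ✓ | unrestricted ✓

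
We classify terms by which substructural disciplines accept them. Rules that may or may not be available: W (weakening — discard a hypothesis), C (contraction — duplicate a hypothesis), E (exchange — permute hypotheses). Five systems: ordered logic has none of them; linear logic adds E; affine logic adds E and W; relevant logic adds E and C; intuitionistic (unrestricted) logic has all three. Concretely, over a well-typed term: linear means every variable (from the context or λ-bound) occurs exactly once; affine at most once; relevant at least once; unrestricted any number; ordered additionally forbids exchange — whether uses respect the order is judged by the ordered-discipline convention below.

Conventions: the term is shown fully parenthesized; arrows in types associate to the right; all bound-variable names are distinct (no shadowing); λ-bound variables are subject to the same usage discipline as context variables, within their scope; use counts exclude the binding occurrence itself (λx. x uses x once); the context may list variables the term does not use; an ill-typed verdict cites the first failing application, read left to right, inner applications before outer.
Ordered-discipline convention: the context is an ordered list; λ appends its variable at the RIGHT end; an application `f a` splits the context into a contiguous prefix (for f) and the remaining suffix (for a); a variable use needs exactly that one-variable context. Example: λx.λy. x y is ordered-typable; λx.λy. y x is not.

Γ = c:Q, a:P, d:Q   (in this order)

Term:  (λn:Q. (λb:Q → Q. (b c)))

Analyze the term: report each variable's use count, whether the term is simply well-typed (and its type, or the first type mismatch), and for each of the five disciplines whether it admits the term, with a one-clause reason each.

use counts: c ×1; a ×0; d ×0; n (λ-bound) ×0; b (λ-bound) ×1
use order (left to right): b, c
typing: well-typed — term : Q → (Q → Q) → Q
ordered: ✗, a, d, n never used (weakening)
linear: ✗, a, d, n never used (weakening)
affine: ✓, at most one use each (c, a, d, n, b)
relevant: ✗, a, d, n never used (weakening)
unrestricted: ✓, typability at Q → (Q → Q) → Q is all that's needed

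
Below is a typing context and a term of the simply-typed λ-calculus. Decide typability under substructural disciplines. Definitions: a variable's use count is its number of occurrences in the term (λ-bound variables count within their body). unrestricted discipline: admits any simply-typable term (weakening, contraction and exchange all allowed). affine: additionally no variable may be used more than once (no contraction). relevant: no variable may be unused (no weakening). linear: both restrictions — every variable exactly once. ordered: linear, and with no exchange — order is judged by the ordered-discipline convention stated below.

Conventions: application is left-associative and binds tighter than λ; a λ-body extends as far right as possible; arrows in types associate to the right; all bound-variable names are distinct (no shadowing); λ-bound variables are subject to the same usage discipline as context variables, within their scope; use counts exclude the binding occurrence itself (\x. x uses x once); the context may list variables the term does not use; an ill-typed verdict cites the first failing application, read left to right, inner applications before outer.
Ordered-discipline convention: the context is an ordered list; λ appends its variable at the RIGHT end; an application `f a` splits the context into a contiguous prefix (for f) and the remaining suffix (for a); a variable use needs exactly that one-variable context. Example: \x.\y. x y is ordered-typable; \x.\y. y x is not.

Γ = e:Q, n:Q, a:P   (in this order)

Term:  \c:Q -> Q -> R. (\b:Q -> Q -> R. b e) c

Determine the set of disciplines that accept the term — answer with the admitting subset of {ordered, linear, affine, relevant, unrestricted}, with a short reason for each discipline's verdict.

admitted by: affine, unrestricted
usage: e ×1, n ×0, a ×0, c (λ-bound) ×1, b (λ-bound) ×1
order of uses: b, e, c
typing: ✓ — (Q -> Q -> R) -> Q -> R
ordered ✗ (n, a left unused)
linear ✗ (n, a left unused)
affine ✓ (none of e, n, a, c, b used more than once)
relevant ✗ (n, a left unused)
unrestricted ✓ (type-checks ((Q -> Q -> R) -> Q -> R) and nothing is barred)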